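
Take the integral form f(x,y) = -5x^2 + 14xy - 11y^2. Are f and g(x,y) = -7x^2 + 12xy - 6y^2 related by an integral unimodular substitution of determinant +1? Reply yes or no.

D₁ = -24, D₂ = -24
f is negative-definite; reduce −f:
−f: translate: b→-4 (≡-14 mod 10), so (5,-14,11)→(5,-4,2)
−f: flip: (5,-4,2)→(2,4,5)
−f: translate: b→0 (≡4 mod 4), so (2,4,5)→(2,0,3)
−f: reduced (well bottom): (2,0,3) with a≤c, −a<b≤a
flip sign back: reduced form of f is (-2,0,-3)
g is negative-definite; reduce −g:
−g: translate: b→2 (≡-12 mod 14), so (7,-12,6)→(7,2,1)
−g: flip: (7,2,1)→(1,-2,7)
−g: translate: b→0 (≡-2 mod 2), so (1,-2,7)→(1,0,6)
−g: reduced (well bottom): (1,0,6) with a≤c, −a<b≤a
flip sign back: reduced form of g is (-1,0,-6)
reduced forms (-2, 0, -3) vs (-1, 0, -6) ⇒ inequivalent

no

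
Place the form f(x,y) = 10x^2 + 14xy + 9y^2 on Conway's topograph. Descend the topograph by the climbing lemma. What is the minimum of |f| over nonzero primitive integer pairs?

translate: b→-6 (≡14 mod 20), so (10,14,9)→(10,-6,5)
flip: (10,-6,5)→(5,6,10)
translate: b→-4 (≡6 mod 10), so (5,6,10)→(5,-4,9)
reduced (well bottom): (5,-4,9) with a≤c, −a<b≤a
well minimum = a = 5

5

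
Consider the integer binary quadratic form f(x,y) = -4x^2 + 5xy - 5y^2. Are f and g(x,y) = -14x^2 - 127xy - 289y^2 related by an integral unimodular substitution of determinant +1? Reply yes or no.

D₁ = -55, D₂ = -55
f is negative-definite; reduce −f:
−f: translate: b→3 (≡-5 mod 8), so (4,-5,5)→(4,3,4)
−f: reduced (well bottom): (4,3,4) with a≤c, −a<b≤a
flip sign back: reduced form of f is (-4,-3,-4)
g is negative-definite; reduce −g:
−g: translate: b→-13 (≡127 mod 28), so (14,127,289)→(14,-13,4)
−g: flip: (14,-13,4)→(4,13,14)
−g: translate: b→-3 (≡13 mod 8), so (4,13,14)→(4,-3,4)
−g: flip: (4,-3,4)→(4,3,4)
−g: reduced (well bottom): (4,3,4) with a≤c, −a<b≤a
flip sign back: reduced form of g is (-4,-3,-4)
reduced forms (-4, -3, -4) vs (-4, -3, -4) ⇒ equivalent

yes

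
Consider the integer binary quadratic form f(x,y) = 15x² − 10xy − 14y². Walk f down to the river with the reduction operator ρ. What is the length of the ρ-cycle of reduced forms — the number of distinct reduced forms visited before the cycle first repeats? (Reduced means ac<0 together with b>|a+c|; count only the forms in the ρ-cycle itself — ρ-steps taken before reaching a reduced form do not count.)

D = 940, ⌊√D⌋ = 30
descent: ρ → (-14,10,15)  [lands on river]
river: ρ → (15,20,-9)
river: ρ → (-9,16,19)
river: ρ → (19,22,-6)
river: ρ → (-6,26,11)
river: ρ → (11,18,-14)
ρ-cycle length = 6 (tail of 1 descent step not counted)

6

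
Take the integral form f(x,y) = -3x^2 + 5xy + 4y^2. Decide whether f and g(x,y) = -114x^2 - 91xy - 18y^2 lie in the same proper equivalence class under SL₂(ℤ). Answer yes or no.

D₁ = 73, D₂ = 73
river cycle of f (length 18): (4, 3, -4), (-4, 5, 3), (3, 7, -2), (-2, 5, 6), (6, 7, -1), (-1, 7, 6), (6, 5, -2), (-2, 7, 3), (3, 5, -4), (-4, 3, 4), … (8 more)
river cycle of g (length 18): (-3, 5, 4), (4, 3, -4), (-4, 5, 3), (3, 7, -2), (-2, 5, 6), (6, 7, -1), (-1, 7, 6), (6, 5, -2), (-2, 7, 3), (3, 5, -4), … (8 more)
cycles coincide ⇒ equivalent

yes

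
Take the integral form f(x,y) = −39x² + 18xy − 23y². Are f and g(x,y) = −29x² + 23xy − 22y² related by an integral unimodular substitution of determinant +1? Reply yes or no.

D₁ = -3264, D₂ = -2023
discriminants differ ⇒ not SL₂(ℤ)-equivalent

no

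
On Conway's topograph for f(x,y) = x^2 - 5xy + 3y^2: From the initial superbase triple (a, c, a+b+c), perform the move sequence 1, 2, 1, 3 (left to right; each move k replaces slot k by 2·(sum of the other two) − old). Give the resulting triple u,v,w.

start (1,3,-1) = (f(1,0),f(0,1),f(1,1))
replace slot 1: 2·(3+(-1)) − 1 = 3 → (3,3,-1)
replace slot 2: 2·(3+(-1)) − 3 = 1 → (3,1,-1)
replace slot 1: 2·(1+(-1)) − 3 = -3 → (-3,1,-1)
replace slot 3: 2·((-3)+1) − (-1) = -3 → (-3,1,-3)

-3,1,-3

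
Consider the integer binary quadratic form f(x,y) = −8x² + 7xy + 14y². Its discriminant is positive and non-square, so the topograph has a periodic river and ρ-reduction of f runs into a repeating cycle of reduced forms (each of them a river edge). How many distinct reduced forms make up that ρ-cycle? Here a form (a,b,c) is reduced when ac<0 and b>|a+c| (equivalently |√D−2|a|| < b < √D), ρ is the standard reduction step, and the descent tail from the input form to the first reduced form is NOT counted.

D = 497, ⌊√D⌋ = 22
river: ρ → (14,21,-1)
river: ρ → (-1,21,14)
river: ρ → (14,7,-8)
river: ρ → (-8,9,13)
river: ρ → (13,17,-4)
river: ρ → (-4,15,17)
river: ρ → (17,19,-2)
river: ρ → (-2,21,7)
river: ρ → (7,21,-2)
river: ρ → (-2,19,17)
river: ρ → (17,15,-4)
river: ρ → (-4,17,13)
river: ρ → (13,9,-8)
river: ρ → (-8,7,14)
ρ-cycle length = 14 (tail of 0 descent steps not counted)

14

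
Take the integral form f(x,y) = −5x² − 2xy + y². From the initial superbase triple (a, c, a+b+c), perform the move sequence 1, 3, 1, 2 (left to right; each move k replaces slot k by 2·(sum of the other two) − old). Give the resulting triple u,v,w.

start (-5,1,-6) = (f(1,0),f(0,1),f(1,1))
replace slot 1: 2·(1+(-6)) − (-5) = -5 → (-5,1,-6)
replace slot 3: 2·((-5)+1) − (-6) = -2 → (-5,1,-2)
replace slot 1: 2·(1+(-2)) − (-5) = 3 → (3,1,-2)
replace slot 2: 2·(3+(-2)) − 1 = 1 → (3,1,-2)

3,1,-2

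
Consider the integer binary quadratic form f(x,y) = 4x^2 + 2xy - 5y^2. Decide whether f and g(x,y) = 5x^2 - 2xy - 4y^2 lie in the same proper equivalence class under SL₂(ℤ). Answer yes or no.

D₁ = 84, D₂ = 84
river cycle of f (length 6): (-5, 8, 1), (1, 8, -5), (-5, 2, 4), (4, 6, -3), (-3, 6, 4), (4, 2, -5)
river cycle of g (length 6): (-4, 2, 5), (5, 8, -1), (-1, 8, 5), (5, 2, -4), (-4, 6, 3), (3, 6, -4)
cycles differ ⇒ inequivalent

no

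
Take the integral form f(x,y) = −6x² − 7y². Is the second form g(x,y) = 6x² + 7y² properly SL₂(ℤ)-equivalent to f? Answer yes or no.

D₁ = -168, D₂ = -168
f is negative-definite; reduce −f:
−f: reduced (well bottom): (6,0,7) with a≤c, −a<b≤a
flip sign back: reduced form of f is (-6,0,-7)
g: reduced (well bottom): (6,0,7) with a≤c, −a<b≤a
reduced forms (-6, 0, -7) vs (6, 0, 7) ⇒ inequivalent

no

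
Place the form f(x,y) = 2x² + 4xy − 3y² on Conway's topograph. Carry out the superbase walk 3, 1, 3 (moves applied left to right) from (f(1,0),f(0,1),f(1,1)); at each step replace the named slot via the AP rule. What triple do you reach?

start (2,-3,3) = (f(1,0),f(0,1),f(1,1))
replace slot 3: 2·(2+(-3)) − 3 = -5 → (2,-3,-5)
replace slot 1: 2·((-3)+(-5)) − 2 = -18 → (-18,-3,-5)
replace slot 3: 2·((-18)+(-3)) − (-5) = -37 → (-18,-3,-37)

-18,-3,-37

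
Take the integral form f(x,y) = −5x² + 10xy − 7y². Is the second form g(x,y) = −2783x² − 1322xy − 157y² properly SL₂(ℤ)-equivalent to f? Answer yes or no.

D₁ = -40, D₂ = -40
f is negative-definite; reduce −f:
−f: translate: b→0 (≡-10 mod 10), so (5,-10,7)→(5,0,2)
−f: flip: (5,0,2)→(2,0,5)
−f: reduced (well bottom): (2,0,5) with a≤c, −a<b≤a
flip sign back: reduced form of f is (-2,0,-5)
g is negative-definite; reduce −g:
−g: flip: (2783,1322,157)→(157,-1322,2783)
−g: translate: b→-66 (≡-1322 mod 314), so (157,-1322,2783)→(157,-66,7)
−g: flip: (157,-66,7)→(7,66,157)
−g: translate: b→-4 (≡66 mod 14), so (7,66,157)→(7,-4,2)
−g: flip: (7,-4,2)→(2,4,7)
−g: translate: b→0 (≡4 mod 4), so (2,4,7)→(2,0,5)
−g: reduced (well bottom): (2,0,5) with a≤c, −a<b≤a
flip sign back: reduced form of g is (-2,0,-5)
reduced forms (-2, 0, -5) vs (-2, 0, -5) ⇒ equivalent

yes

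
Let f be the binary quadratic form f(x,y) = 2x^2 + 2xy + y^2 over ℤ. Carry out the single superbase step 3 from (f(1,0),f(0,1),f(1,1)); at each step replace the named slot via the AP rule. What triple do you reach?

start (2,1,5) = (f(1,0),f(0,1),f(1,1))
replace slot 3: 2·(2+1) − 5 = 1 → (2,1,1)

2,1,1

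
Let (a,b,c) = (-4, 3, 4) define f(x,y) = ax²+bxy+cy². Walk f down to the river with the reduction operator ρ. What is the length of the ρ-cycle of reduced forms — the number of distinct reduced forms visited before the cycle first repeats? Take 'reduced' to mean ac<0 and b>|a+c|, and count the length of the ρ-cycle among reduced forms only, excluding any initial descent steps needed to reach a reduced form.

D = 73, ⌊√D⌋ = 8
river: ρ → (4,5,-3)
river: ρ → (-3,7,2)
river: ρ → (2,5,-6)
river: ρ → (-6,7,1)
river: ρ → (1,7,-6)
river: ρ → (-6,5,2)
river: ρ → (2,7,-3)
river: ρ → (-3,5,4)
river: ρ → (4,3,-4)
river: ρ → (-4,5,3)
river: ρ → (3,7,-2)
river: ρ → (-2,5,6)
river: ρ → (6,7,-1)
river: ρ → (-1,7,6)
river: ρ → (6,5,-2)
river: ρ → (-2,7,3)
river: ρ → (3,5,-4)
river: ρ → (-4,3,4)
ρ-cycle length = 18 (tail of 0 descent steps not counted)

18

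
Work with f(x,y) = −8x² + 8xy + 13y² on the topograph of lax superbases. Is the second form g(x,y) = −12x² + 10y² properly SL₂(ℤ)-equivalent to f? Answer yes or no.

D₁ = 480, D₂ = 480
river cycle of f (length 4): (13, 18, -3), (-3, 18, 13), (13, 8, -8), (-8, 8, 13)
river cycle of g (length 2): (10, 20, -2), (-2, 20, 10)
cycles differ ⇒ inequivalent

no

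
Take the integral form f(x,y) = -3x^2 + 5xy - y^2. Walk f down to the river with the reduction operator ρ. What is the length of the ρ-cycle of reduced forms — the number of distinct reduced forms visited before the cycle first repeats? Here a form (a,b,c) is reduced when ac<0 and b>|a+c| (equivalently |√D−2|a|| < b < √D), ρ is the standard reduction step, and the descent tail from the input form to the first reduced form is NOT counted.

D = 13, ⌊√D⌋ = 3
descent: ρ → (-1,3,1)  [lands on river]
river: ρ → (1,3,-1)
ρ-cycle length = 2 (tail of 1 descent step not counted)

2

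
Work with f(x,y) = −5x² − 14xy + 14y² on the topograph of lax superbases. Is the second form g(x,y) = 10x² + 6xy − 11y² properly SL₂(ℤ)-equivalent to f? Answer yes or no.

D₁ = 476, D₂ = 476
river cycle of f (length 8): (14, 14, -5), (-5, 16, 11), (11, 6, -10), (-10, 14, 7), (7, 14, -10), (-10, 6, 11), (11, 16, -5), (-5, 14, 14)
river cycle of g (length 8): (-11, 16, 5), (5, 14, -14), (-14, 14, 5), (5, 16, -11), (-11, 6, 10), (10, 14, -7), (-7, 14, 10), (10, 6, -11)
cycles differ ⇒ inequivalent

no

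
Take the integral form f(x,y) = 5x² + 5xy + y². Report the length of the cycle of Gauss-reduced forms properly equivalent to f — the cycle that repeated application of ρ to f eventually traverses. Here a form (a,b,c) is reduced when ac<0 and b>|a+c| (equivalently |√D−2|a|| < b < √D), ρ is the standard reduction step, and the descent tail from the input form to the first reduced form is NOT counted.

D = 5, ⌊√D⌋ = 2
descent: ρ → (1,1,-1)  [lands on river]
river: ρ → (-1,1,1)
ρ-cycle length = 2 (tail of 1 descent step not counted)

2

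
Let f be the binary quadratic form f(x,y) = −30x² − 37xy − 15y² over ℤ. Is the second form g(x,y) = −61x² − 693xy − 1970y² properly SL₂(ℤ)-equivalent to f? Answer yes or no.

D₁ = -431, D₂ = -431
f is negative-definite; reduce −f:
−f: translate: b→-23 (≡37 mod 60), so (30,37,15)→(30,-23,8)
−f: flip: (30,-23,8)→(8,23,30)
−f: translate: b→7 (≡23 mod 16), so (8,23,30)→(8,7,15)
−f: reduced (well bottom): (8,7,15) with a≤c, −a<b≤a
flip sign back: reduced form of f is (-8,-7,-15)
g is negative-definite; reduce −g:
−g: translate: b→-39 (≡693 mod 122), so (61,693,1970)→(61,-39,8)
−g: flip: (61,-39,8)→(8,39,61)
−g: translate: b→7 (≡39 mod 16), so (8,39,61)→(8,7,15)
−g: reduced (well bottom): (8,7,15) with a≤c, −a<b≤a
flip sign back: reduced form of g is (-8,-7,-15)
reduced forms (-8, -7, -15) vs (-8, -7, -15) ⇒ equivalent

yes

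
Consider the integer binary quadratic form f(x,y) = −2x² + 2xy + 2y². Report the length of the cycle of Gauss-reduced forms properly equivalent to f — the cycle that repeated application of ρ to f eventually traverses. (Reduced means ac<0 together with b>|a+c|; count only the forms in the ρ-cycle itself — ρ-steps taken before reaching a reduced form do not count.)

D = 20, ⌊√D⌋ = 4
river: ρ → (2,2,-2)
river: ρ → (-2,2,2)
ρ-cycle length = 2 (tail of 0 descent steps not counted)

2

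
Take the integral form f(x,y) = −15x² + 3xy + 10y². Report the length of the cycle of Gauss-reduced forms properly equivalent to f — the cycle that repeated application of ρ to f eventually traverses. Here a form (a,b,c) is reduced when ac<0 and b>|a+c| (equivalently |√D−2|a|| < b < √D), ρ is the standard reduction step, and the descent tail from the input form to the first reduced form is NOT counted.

D = 609, ⌊√D⌋ = 24
descent: ρ → (10,17,-8)  [lands on river]
river: ρ → (-8,15,12)
river: ρ → (12,9,-11)
river: ρ → (-11,13,10)
river: ρ → (10,7,-14)
river: ρ → (-14,21,3)
river: ρ → (3,21,-14)
river: ρ → (-14,7,10)
river: ρ → (10,13,-11)
river: ρ → (-11,9,12)
river: ρ → (12,15,-8)
river: ρ → (-8,17,10)
river: ρ → (10,23,-2)
river: ρ → (-2,21,21)
river: ρ → (21,21,-2)
river: ρ → (-2,23,10)
ρ-cycle length = 16 (tail of 1 descent step not counted)

16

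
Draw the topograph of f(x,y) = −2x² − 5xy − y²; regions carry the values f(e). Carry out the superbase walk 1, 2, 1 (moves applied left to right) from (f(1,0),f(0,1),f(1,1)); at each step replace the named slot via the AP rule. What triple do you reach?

start (-2,-1,-8) = (f(1,0),f(0,1),f(1,1))
replace slot 1: 2·((-1)+(-8)) − (-2) = -16 → (-16,-1,-8)
replace slot 2: 2·((-16)+(-8)) − (-1) = -47 → (-16,-47,-8)
replace slot 1: 2·((-47)+(-8)) − (-16) = -94 → (-94,-47,-8)

-94,-47,-8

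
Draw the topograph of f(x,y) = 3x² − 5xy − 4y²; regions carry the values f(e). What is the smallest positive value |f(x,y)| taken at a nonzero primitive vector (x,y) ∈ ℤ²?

descent: ρ → (-4,5,3)  [lands on river]
river: ρ → (3,7,-2)
river: ρ → (-2,5,6)
river: ρ → (6,7,-1)
river: ρ → (-1,7,6)
river: ρ → (6,5,-2)
river: ρ → (-2,7,3)
river: ρ → (3,5,-4)
river: ρ → (-4,3,4)
river: ρ → (4,5,-3)
river: ρ → (-3,7,2)
river: ρ → (2,5,-6)
river: ρ → (-6,7,1)
river: ρ → (1,7,-6)
river: ρ → (-6,5,2)
river: ρ → (2,7,-3)
river: ρ → (-3,5,4)
river: ρ → (4,3,-4)
closes: descent 1, river 18
min |a| on river = 1

1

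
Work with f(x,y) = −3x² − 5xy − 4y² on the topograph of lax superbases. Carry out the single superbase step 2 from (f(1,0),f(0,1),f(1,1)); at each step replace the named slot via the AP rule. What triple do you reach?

start (-3,-4,-12) = (f(1,0),f(0,1),f(1,1))
replace slot 2: 2·((-3)+(-12)) − (-4) = -26 → (-3,-26,-12)

-3,-26,-12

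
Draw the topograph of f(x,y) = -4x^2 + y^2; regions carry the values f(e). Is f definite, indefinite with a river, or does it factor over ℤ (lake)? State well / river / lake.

D = b²−4ac = 0² − 4·(-4)·1 = 16
D = 4² is a perfect square ⇒ form factors over ℤ ⇒ lakes

lake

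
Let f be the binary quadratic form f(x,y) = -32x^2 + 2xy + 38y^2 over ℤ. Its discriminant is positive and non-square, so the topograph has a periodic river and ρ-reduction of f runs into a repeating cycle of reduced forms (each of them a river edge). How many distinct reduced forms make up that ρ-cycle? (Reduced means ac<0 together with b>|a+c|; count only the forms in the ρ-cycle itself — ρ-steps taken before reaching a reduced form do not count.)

D = 4868, ⌊√D⌋ = 69
descent: ρ → (38,-2,-32)
descent: ρ → (-32,66,4)  [lands on river]
river: ρ → (4,62,-64)
river: ρ → (-64,66,2)
river: ρ → (2,66,-64)
river: ρ → (-64,62,4)
river: ρ → (4,66,-32)
river: ρ → (-32,62,8)
river: ρ → (8,66,-16)
river: ρ → (-16,62,16)
river: ρ → (16,66,-8)
river: ρ → (-8,62,32)
river: ρ → (32,66,-4)
river: ρ → (-4,62,64)
river: ρ → (64,66,-2)
river: ρ → (-2,66,64)
river: ρ → (64,62,-4)
river: ρ → (-4,66,32)
river: ρ → (32,62,-8)
river: ρ → (-8,66,16)
river: ρ → (16,62,-16)
river: ρ → (-16,66,8)
river: ρ → (8,62,-32)
ρ-cycle length = 22 (tail of 2 descent steps not counted)

22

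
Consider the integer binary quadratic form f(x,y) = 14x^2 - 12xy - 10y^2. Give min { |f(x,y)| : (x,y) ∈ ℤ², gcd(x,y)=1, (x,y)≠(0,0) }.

descent: ρ → (-10,12,14)  [lands on river]
river: ρ → (14,16,-8)
river: ρ → (-8,16,14)
river: ρ → (14,12,-10)
river: ρ → (-10,8,16)
river: ρ → (16,24,-2)
river: ρ → (-2,24,16)
river: ρ → (16,8,-10)
closes: descent 1, river 8
min |a| on river = 2

2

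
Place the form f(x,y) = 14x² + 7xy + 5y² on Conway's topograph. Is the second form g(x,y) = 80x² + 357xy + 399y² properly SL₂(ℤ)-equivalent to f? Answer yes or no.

D₁ = -231, D₂ = -231
f: flip: (14,7,5)→(5,-7,14)
f: translate: b→3 (≡-7 mod 10), so (5,-7,14)→(5,3,12)
f: reduced (well bottom): (5,3,12) with a≤c, −a<b≤a
g: translate: b→37 (≡357 mod 160), so (80,357,399)→(80,37,5)
g: flip: (80,37,5)→(5,-37,80)
g: translate: b→3 (≡-37 mod 10), so (5,-37,80)→(5,3,12)
g: reduced (well bottom): (5,3,12) with a≤c, −a<b≤a
reduced forms (5, 3, 12) vs (5, 3, 12) ⇒ equivalent

yes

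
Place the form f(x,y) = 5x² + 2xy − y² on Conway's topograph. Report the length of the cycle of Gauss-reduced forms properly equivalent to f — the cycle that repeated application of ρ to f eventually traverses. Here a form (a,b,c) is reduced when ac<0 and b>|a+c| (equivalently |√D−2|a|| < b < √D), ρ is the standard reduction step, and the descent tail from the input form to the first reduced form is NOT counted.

D = 24, ⌊√D⌋ = 4
descent: ρ → (-1,4,2)  [lands on river]
river: ρ → (2,4,-1)
ρ-cycle length = 2 (tail of 1 descent step not counted)

2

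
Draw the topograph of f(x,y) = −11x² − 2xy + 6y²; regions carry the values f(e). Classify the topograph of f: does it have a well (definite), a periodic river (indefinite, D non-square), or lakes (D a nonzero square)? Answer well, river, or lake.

D = b²−4ac = (-2)² − 4·(-11)·6 = 268
D > 0 non-square ⇒ indefinite ⇒ periodic river

river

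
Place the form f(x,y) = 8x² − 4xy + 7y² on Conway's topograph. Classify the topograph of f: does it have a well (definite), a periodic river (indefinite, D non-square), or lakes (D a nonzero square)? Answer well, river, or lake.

D = b²−4ac = (-4)² − 4·8·7 = -208
D < 0 ⇒ definite ⇒ every region one sign ⇒ single well

well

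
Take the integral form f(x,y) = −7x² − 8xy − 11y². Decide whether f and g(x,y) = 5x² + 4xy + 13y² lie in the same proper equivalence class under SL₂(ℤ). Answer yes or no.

D₁ = -244, D₂ = -244
f is negative-definite; reduce −f:
−f: translate: b→-6 (≡8 mod 14), so (7,8,11)→(7,-6,10)
−f: reduced (well bottom): (7,-6,10) with a≤c, −a<b≤a
flip sign back: reduced form of f is (-7,6,-10)
g: reduced (well bottom): (5,4,13) with a≤c, −a<b≤a
reduced forms (-7, 6, -10) vs (5, 4, 13) ⇒ inequivalent

no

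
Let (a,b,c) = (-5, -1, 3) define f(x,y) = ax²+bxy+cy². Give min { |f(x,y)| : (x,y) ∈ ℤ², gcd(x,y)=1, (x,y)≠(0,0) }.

descent: ρ → (3,7,-1)  [lands on river]
river: ρ → (-1,7,3)
river: ρ → (3,5,-3)
river: ρ → (-3,7,1)
river: ρ → (1,7,-3)
river: ρ → (-3,5,3)
closes: descent 1, river 6
min |a| on river = 1

1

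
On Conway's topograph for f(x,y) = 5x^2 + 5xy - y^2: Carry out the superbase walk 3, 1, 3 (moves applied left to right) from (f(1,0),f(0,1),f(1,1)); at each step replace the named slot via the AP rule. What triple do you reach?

start (5,-1,9) = (f(1,0),f(0,1),f(1,1))
replace slot 3: 2·(5+(-1)) − 9 = -1 → (5,-1,-1)
replace slot 1: 2·((-1)+(-1)) − 5 = -9 → (-9,-1,-1)
replace slot 3: 2·((-9)+(-1)) − (-1) = -19 → (-9,-1,-19)

-9,-1,-19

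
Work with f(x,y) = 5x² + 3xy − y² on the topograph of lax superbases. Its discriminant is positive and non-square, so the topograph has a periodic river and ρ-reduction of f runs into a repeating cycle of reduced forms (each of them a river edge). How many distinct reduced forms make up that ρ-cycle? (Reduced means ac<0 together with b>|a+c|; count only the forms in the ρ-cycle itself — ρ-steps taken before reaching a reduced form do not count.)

D = 29, ⌊√D⌋ = 5
descent: ρ → (-1,5,1)  [lands on river]
river: ρ → (1,5,-1)
ρ-cycle length = 2 (tail of 1 descent step not counted)

2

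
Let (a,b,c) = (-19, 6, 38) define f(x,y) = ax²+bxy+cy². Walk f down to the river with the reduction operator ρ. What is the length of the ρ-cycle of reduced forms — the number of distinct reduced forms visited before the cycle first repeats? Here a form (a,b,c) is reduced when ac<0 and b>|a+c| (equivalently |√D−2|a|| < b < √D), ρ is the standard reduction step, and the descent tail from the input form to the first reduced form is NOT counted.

D = 2924, ⌊√D⌋ = 54
descent: ρ → (38,-6,-19)
descent: ρ → (-19,44,13)  [lands on river]
river: ρ → (13,34,-34)
river: ρ → (-34,34,13)
river: ρ → (13,44,-19)
river: ρ → (-19,32,25)
river: ρ → (25,18,-26)
river: ρ → (-26,34,17)
river: ρ → (17,34,-26)
river: ρ → (-26,18,25)
river: ρ → (25,32,-19)
ρ-cycle length = 10 (tail of 2 descent steps not counted)

10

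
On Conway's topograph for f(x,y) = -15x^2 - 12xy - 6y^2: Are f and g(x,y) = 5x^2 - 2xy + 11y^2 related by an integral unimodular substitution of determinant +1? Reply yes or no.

D₁ = -216, D₂ = -216
f is negative-definite; reduce −f:
−f: flip: (15,12,6)→(6,-12,15)
−f: translate: b→0 (≡-12 mod 12), so (6,-12,15)→(6,0,9)
−f: reduced (well bottom): (6,0,9) with a≤c, −a<b≤a
flip sign back: reduced form of f is (-6,0,-9)
g: reduced (well bottom): (5,-2,11) with a≤c, −a<b≤a
reduced forms (-6, 0, -9) vs (5, -2, 11) ⇒ inequivalent

no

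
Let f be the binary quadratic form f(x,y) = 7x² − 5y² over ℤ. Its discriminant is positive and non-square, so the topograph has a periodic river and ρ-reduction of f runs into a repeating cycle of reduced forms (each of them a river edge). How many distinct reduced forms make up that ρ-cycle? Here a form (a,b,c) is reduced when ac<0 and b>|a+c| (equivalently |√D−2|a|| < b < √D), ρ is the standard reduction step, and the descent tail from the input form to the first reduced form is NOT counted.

D = 140, ⌊√D⌋ = 11
descent: ρ → (-5,10,2)  [lands on river]
river: ρ → (2,10,-5)
ρ-cycle length = 2 (tail of 1 descent step not counted)

2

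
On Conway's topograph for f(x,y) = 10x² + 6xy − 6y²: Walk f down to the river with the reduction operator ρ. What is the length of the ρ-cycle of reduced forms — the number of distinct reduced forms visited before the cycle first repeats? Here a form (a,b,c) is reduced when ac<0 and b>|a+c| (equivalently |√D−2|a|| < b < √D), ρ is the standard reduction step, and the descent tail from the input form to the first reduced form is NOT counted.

D = 276, ⌊√D⌋ = 16
river: ρ → (-6,6,10)
river: ρ → (10,14,-2)
river: ρ → (-2,14,10)
river: ρ → (10,6,-6)
ρ-cycle length = 4 (tail of 0 descent steps not counted)

4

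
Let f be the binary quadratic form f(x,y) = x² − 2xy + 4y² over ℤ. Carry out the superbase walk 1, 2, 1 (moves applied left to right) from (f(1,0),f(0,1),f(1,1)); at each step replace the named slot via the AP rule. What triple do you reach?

start (1,4,3) = (f(1,0),f(0,1),f(1,1))
replace slot 1: 2·(4+3) − 1 = 13 → (13,4,3)
replace slot 2: 2·(13+3) − 4 = 28 → (13,28,3)
replace slot 1: 2·(28+3) − 13 = 49 → (49,28,3)

49,28,3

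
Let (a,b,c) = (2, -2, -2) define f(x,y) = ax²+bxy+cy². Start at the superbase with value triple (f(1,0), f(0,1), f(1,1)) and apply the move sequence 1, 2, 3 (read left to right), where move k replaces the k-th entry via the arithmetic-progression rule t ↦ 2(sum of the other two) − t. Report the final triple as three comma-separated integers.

start (2,-2,-2) = (f(1,0),f(0,1),f(1,1))
replace slot 1: 2·((-2)+(-2)) − 2 = -10 → (-10,-2,-2)
replace slot 2: 2·((-10)+(-2)) − (-2) = -22 → (-10,-22,-2)
replace slot 3: 2·((-10)+(-22)) − (-2) = -62 → (-10,-22,-62)

-10,-22,-62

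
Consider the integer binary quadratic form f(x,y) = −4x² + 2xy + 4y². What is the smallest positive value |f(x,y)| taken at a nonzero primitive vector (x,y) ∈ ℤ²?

river: ρ → (4,6,-2)
river: ρ → (-2,6,4)
river: ρ → (4,2,-4)
river: ρ → (-4,6,2)
river: ρ → (2,6,-4)
river: ρ → (-4,2,4)
closes: descent 0, river 6
min |a| on river = 2

2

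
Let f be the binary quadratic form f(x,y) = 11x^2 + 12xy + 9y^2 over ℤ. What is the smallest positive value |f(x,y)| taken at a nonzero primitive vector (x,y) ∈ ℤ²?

translate: b→-10 (≡12 mod 22), so (11,12,9)→(11,-10,8)
flip: (11,-10,8)→(8,10,11)
translate: b→-6 (≡10 mod 16), so (8,10,11)→(8,-6,9)
reduced (well bottom): (8,-6,9) with a≤c, −a<b≤a
well minimum = a = 8

8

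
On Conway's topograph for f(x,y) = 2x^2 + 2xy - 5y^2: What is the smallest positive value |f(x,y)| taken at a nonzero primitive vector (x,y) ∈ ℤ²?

descent: ρ → (-5,-2,2)
descent: ρ → (2,6,-1)  [lands on river]
river: ρ → (-1,6,2)
closes: descent 2, river 2
min |a| on river = 1

1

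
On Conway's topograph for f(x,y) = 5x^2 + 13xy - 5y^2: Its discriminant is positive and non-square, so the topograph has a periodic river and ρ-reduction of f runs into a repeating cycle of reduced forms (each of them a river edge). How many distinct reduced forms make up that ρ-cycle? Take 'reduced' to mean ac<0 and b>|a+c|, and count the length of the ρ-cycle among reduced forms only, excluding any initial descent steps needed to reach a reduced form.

D = 269, ⌊√D⌋ = 16
river: ρ → (-5,7,11)
river: ρ → (11,15,-1)
river: ρ → (-1,15,11)
river: ρ → (11,7,-5)
river: ρ → (-5,13,5)
river: ρ → (5,7,-11)
river: ρ → (-11,15,1)
river: ρ → (1,15,-11)
river: ρ → (-11,7,5)
river: ρ → (5,13,-5)
ρ-cycle length = 10 (tail of 0 descent steps not counted)

10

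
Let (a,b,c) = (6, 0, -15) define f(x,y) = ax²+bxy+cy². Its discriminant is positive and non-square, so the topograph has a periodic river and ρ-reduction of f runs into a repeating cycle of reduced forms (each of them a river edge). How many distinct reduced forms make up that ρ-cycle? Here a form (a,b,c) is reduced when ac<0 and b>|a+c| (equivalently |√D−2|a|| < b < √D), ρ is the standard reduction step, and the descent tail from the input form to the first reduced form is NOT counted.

D = 360, ⌊√D⌋ = 18
descent: ρ → (-15,0,6)
descent: ρ → (6,12,-9)  [lands on river]
river: ρ → (-9,6,9)
river: ρ → (9,12,-6)
river: ρ → (-6,12,9)
river: ρ → (9,6,-9)
river: ρ → (-9,12,6)
ρ-cycle length = 6 (tail of 2 descent steps not counted)

6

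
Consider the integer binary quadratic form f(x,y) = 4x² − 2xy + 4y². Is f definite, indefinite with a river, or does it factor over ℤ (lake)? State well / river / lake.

D = b²−4ac = (-2)² − 4·4·4 = -60
D < 0 ⇒ definite ⇒ every region one sign ⇒ single well

well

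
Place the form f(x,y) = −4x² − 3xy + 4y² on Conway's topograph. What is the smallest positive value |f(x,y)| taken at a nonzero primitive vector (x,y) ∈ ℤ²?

descent: ρ → (4,3,-4)  [lands on river]
river: ρ → (-4,5,3)
river: ρ → (3,7,-2)
river: ρ → (-2,5,6)
river: ρ → (6,7,-1)
river: ρ → (-1,7,6)
river: ρ → (6,5,-2)
river: ρ → (-2,7,3)
river: ρ → (3,5,-4)
river: ρ → (-4,3,4)
river: ρ → (4,5,-3)
river: ρ → (-3,7,2)
river: ρ → (2,5,-6)
river: ρ → (-6,7,1)
river: ρ → (1,7,-6)
river: ρ → (-6,5,2)
river: ρ → (2,7,-3)
river: ρ → (-3,5,4)
closes: descent 1, river 18
min |a| on river = 1

1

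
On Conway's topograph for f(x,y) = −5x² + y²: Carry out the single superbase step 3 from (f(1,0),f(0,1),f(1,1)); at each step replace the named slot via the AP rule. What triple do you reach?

start (-5,1,-4) = (f(1,0),f(0,1),f(1,1))
replace slot 3: 2·((-5)+1) − (-4) = -4 → (-5,1,-4)

-5,1,-4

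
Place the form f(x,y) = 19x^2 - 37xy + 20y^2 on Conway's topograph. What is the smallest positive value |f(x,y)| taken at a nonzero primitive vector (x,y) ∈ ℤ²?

translate: b→1 (≡-37 mod 38), so (19,-37,20)→(19,1,2)
flip: (19,1,2)→(2,-1,19)
reduced (well bottom): (2,-1,19) with a≤c, −a<b≤a
well minimum = a = 2

2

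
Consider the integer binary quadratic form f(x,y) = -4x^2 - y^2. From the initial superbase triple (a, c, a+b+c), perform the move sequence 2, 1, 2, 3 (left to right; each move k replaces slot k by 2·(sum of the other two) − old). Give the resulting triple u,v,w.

start (-4,-1,-5) = (f(1,0),f(0,1),f(1,1))
replace slot 2: 2·((-4)+(-5)) − (-1) = -17 → (-4,-17,-5)
replace slot 1: 2·((-17)+(-5)) − (-4) = -40 → (-40,-17,-5)
replace slot 2: 2·((-40)+(-5)) − (-17) = -73 → (-40,-73,-5)
replace slot 3: 2·((-40)+(-73)) − (-5) = -221 → (-40,-73,-221)

-40,-73,-221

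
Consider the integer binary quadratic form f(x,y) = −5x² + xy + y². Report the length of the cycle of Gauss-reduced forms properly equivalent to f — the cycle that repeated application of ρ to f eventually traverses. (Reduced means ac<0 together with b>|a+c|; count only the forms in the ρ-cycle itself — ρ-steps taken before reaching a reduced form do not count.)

D = 21, ⌊√D⌋ = 4
descent: ρ → (1,3,-3)  [lands on river]
river: ρ → (-3,3,1)
ρ-cycle length = 2 (tail of 1 descent step not counted)

2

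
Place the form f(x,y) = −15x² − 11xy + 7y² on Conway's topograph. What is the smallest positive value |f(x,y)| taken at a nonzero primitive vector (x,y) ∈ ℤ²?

descent: ρ → (7,11,-15)  [lands on river]
river: ρ → (-15,19,3)
river: ρ → (3,23,-1)
river: ρ → (-1,23,3)
river: ρ → (3,19,-15)
river: ρ → (-15,11,7)
river: ρ → (7,17,-9)
river: ρ → (-9,19,5)
river: ρ → (5,21,-5)
river: ρ → (-5,19,9)
river: ρ → (9,17,-7)
river: ρ → (-7,11,15)
river: ρ → (15,19,-3)
river: ρ → (-3,23,1)
river: ρ → (1,23,-3)
river: ρ → (-3,19,15)
river: ρ → (15,11,-7)
river: ρ → (-7,17,9)
river: ρ → (9,19,-5)
river: ρ → (-5,21,5)
river: ρ → (5,19,-9)
river: ρ → (-9,17,7)
closes: descent 1, river 22
min |a| on river = 1

1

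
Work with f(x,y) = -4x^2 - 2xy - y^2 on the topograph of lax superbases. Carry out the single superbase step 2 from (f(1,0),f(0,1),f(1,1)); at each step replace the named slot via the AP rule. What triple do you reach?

start (-4,-1,-7) = (f(1,0),f(0,1),f(1,1))
replace slot 2: 2·((-4)+(-7)) − (-1) = -21 → (-4,-21,-7)

-4,-21,-7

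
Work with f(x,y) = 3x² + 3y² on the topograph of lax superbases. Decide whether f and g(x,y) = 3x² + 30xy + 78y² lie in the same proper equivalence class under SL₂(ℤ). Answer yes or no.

D₁ = -36, D₂ = -36
f: reduced (well bottom): (3,0,3) with a≤c, −a<b≤a
g: translate: b→0 (≡30 mod 6), so (3,30,78)→(3,0,3)
g: reduced (well bottom): (3,0,3) with a≤c, −a<b≤a
reduced forms (3, 0, 3) vs (3, 0, 3) ⇒ equivalent

yes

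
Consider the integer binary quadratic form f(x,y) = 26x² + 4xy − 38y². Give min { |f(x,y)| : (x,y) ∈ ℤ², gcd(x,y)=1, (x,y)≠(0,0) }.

descent: ρ → (-38,-4,26)
descent: ρ → (26,56,-8)  [lands on river]
river: ρ → (-8,56,26)
river: ρ → (26,48,-16)
river: ρ → (-16,48,26)
closes: descent 2, river 4
min |a| on river = 8

8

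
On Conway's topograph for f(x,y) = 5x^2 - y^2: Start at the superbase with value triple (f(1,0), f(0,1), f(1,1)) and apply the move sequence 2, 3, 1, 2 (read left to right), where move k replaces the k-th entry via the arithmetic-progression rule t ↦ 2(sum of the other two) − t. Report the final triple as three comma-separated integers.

start (5,-1,4) = (f(1,0),f(0,1),f(1,1))
replace slot 2: 2·(5+4) − (-1) = 19 → (5,19,4)
replace slot 3: 2·(5+19) − 4 = 44 → (5,19,44)
replace slot 1: 2·(19+44) − 5 = 121 → (121,19,44)
replace slot 2: 2·(121+44) − 19 = 311 → (121,311,44)

121,311,44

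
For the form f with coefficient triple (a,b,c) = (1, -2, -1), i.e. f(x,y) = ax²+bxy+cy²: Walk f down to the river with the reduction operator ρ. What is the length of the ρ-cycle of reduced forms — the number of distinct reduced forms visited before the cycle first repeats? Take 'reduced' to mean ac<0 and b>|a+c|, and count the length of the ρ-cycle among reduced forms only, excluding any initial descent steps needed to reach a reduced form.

D = 8, ⌊√D⌋ = 2
descent: ρ → (-1,2,1)  [lands on river]
river: ρ → (1,2,-1)
ρ-cycle length = 2 (tail of 1 descent step not counted)

2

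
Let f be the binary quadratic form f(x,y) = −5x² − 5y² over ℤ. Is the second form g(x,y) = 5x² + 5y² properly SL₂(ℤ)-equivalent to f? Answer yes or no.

D₁ = -100, D₂ = -100
f is negative-definite; reduce −f:
−f: reduced (well bottom): (5,0,5) with a≤c, −a<b≤a
flip sign back: reduced form of f is (-5,0,-5)
g: reduced (well bottom): (5,0,5) with a≤c, −a<b≤a
reduced forms (-5, 0, -5) vs (5, 0, 5) ⇒ inequivalent

no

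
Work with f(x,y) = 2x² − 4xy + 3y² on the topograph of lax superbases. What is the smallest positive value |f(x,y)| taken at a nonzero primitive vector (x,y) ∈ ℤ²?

translate: b→0 (≡-4 mod 4), so (2,-4,3)→(2,0,1)
flip: (2,0,1)→(1,0,2)
reduced (well bottom): (1,0,2) with a≤c, −a<b≤a
well minimum = a = 1

1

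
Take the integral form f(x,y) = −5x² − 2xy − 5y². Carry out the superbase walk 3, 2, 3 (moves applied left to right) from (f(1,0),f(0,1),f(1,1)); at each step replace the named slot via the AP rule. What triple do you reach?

start (-5,-5,-12) = (f(1,0),f(0,1),f(1,1))
replace slot 3: 2·((-5)+(-5)) − (-12) = -8 → (-5,-5,-8)
replace slot 2: 2·((-5)+(-8)) − (-5) = -21 → (-5,-21,-8)
replace slot 3: 2·((-5)+(-21)) − (-8) = -44 → (-5,-21,-44)

-5,-21,-44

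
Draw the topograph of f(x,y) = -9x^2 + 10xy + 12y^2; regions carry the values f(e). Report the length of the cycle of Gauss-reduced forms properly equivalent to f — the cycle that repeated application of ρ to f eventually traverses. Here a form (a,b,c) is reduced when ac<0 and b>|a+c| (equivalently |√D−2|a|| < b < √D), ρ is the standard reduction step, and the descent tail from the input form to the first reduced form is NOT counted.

D = 532, ⌊√D⌋ = 23
river: ρ → (12,14,-7)
river: ρ → (-7,14,12)
river: ρ → (12,10,-9)
river: ρ → (-9,8,13)
river: ρ → (13,18,-4)
river: ρ → (-4,22,3)
river: ρ → (3,20,-11)
river: ρ → (-11,2,12)
river: ρ → (12,22,-1)
river: ρ → (-1,22,12)
river: ρ → (12,2,-11)
river: ρ → (-11,20,3)
river: ρ → (3,22,-4)
river: ρ → (-4,18,13)
river: ρ → (13,8,-9)
river: ρ → (-9,10,12)
ρ-cycle length = 16 (tail of 0 descent steps not counted)

16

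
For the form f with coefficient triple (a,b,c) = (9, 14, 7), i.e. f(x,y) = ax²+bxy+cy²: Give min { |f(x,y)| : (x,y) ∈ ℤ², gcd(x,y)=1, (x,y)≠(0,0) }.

translate: b→-4 (≡14 mod 18), so (9,14,7)→(9,-4,2)
flip: (9,-4,2)→(2,4,9)
translate: b→0 (≡4 mod 4), so (2,4,9)→(2,0,7)
reduced (well bottom): (2,0,7) with a≤c, −a<b≤a
well minimum = a = 2

2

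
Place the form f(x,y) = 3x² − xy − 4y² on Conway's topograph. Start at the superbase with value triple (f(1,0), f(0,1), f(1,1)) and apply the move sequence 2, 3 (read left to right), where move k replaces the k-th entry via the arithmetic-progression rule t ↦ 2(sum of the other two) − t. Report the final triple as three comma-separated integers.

start (3,-4,-2) = (f(1,0),f(0,1),f(1,1))
replace slot 2: 2·(3+(-2)) − (-4) = 6 → (3,6,-2)
replace slot 3: 2·(3+6) − (-2) = 20 → (3,6,20)

3,6,20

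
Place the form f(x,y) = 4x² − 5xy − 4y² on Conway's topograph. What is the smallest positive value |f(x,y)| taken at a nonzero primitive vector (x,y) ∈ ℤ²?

descent: ρ → (-4,5,4)  [lands on river]
river: ρ → (4,3,-5)
river: ρ → (-5,7,2)
river: ρ → (2,9,-1)
river: ρ → (-1,9,2)
river: ρ → (2,7,-5)
river: ρ → (-5,3,4)
river: ρ → (4,5,-4)
river: ρ → (-4,3,5)
river: ρ → (5,7,-2)
river: ρ → (-2,9,1)
river: ρ → (1,9,-2)
river: ρ → (-2,7,5)
river: ρ → (5,3,-4)
closes: descent 1, river 14
min |a| on river = 1

1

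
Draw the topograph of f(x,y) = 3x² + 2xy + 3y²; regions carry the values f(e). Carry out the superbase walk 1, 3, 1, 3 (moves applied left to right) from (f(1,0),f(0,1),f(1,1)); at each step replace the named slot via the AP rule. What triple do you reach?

start (3,3,8) = (f(1,0),f(0,1),f(1,1))
replace slot 1: 2·(3+8) − 3 = 19 → (19,3,8)
replace slot 3: 2·(19+3) − 8 = 36 → (19,3,36)
replace slot 1: 2·(3+36) − 19 = 59 → (59,3,36)
replace slot 3: 2·(59+3) − 36 = 88 → (59,3,88)

59,3,88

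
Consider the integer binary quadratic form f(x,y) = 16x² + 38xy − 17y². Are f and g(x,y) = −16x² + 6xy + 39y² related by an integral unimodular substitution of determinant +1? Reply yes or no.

D₁ = 2532, D₂ = 2532
river cycle of f (length 18): (-17, 30, 24), (24, 18, -23), (-23, 28, 19), (19, 48, -3), (-3, 48, 19), (19, 28, -23), (-23, 18, 24), (24, 30, -17), (-17, 38, 16), (16, 26, -29), … (8 more)
river cycle of g (length 18): (-16, 38, 17), (17, 30, -24), (-24, 18, 23), (23, 28, -19), (-19, 48, 3), (3, 48, -19), (-19, 28, 23), (23, 18, -24), (-24, 30, 17), (17, 38, -16), … (8 more)
cycles differ ⇒ inequivalent

no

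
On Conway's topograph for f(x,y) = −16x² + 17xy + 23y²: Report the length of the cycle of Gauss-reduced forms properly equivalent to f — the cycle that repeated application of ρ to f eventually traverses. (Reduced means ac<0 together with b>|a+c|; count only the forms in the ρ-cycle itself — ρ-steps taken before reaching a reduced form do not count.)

D = 1761, ⌊√D⌋ = 41
river: ρ → (23,29,-10)
river: ρ → (-10,31,20)
river: ρ → (20,9,-21)
river: ρ → (-21,33,8)
river: ρ → (8,31,-25)
river: ρ → (-25,19,14)
river: ρ → (14,37,-7)
river: ρ → (-7,33,24)
river: ρ → (24,15,-16)
river: ρ → (-16,17,23)
ρ-cycle length = 10 (tail of 0 descent steps not counted)

10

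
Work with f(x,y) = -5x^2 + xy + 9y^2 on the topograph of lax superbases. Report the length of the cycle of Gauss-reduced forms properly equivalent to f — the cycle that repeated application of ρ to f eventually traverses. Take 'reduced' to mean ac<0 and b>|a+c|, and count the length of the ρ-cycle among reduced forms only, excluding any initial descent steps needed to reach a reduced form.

D = 181, ⌊√D⌋ = 13
descent: ρ → (9,-1,-5)
descent: ρ → (-5,11,3)  [lands on river]
river: ρ → (3,13,-1)
river: ρ → (-1,13,3)
river: ρ → (3,11,-5)
river: ρ → (-5,9,5)
river: ρ → (5,11,-3)
river: ρ → (-3,13,1)
river: ρ → (1,13,-3)
river: ρ → (-3,11,5)
river: ρ → (5,9,-5)
ρ-cycle length = 10 (tail of 2 descent steps not counted)

10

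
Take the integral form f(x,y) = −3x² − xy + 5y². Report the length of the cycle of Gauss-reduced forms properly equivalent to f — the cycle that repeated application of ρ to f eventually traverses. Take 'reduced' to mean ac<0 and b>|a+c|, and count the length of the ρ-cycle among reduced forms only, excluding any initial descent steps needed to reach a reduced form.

D = 61, ⌊√D⌋ = 7
descent: ρ → (5,1,-3)
descent: ρ → (-3,5,3)  [lands on river]
river: ρ → (3,7,-1)
river: ρ → (-1,7,3)
river: ρ → (3,5,-3)
river: ρ → (-3,7,1)
river: ρ → (1,7,-3)
ρ-cycle length = 6 (tail of 2 descent steps not counted)

6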